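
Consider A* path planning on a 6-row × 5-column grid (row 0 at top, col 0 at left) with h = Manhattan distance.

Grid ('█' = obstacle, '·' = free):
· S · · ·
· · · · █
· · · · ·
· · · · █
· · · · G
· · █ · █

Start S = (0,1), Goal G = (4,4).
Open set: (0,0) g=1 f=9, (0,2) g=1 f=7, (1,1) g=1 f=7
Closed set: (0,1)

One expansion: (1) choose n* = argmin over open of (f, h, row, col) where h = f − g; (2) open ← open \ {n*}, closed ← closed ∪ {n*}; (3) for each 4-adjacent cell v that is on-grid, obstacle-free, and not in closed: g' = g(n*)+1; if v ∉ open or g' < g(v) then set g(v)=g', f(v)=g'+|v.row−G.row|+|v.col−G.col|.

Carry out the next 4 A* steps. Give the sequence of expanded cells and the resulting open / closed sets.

order=[(0,2) → (0,3) → (0,4) → (1,3)]; open=[(0,0) g=1 f=9, (1,1) g=1 f=7, (1,2) g=2 f=7, (2,3) g=4 f=7]; closed=[(0,1), (0,2), (0,3), (0,4), (1,3)]

step 1: expand (0,2) (f=7, h=6) → closed; open now [(0,0) g=1 f=9, (0,3) g=2 f=7, (1,1) g=1 f=7, (1,2) g=2 f=7]
step 2: expand (0,3) (f=7, h=5) → closed; open now [(0,0) g=1 f=9, (0,4) g=3 f=7, (1,1) g=1 f=7, (1,2) g=2 f=7, (1,3) g=3 f=7]
step 3: expand (0,4) (f=7, h=4) → closed; open now [(0,0) g=1 f=9, (1,1) g=1 f=7, (1,2) g=2 f=7, (1,3) g=3 f=7]
step 4: expand (1,3) (f=7, h=4) → closed; open now [(0,0) g=1 f=9, (1,1) g=1 f=7, (1,2) g=2 f=7, (2,3) g=4 f=7]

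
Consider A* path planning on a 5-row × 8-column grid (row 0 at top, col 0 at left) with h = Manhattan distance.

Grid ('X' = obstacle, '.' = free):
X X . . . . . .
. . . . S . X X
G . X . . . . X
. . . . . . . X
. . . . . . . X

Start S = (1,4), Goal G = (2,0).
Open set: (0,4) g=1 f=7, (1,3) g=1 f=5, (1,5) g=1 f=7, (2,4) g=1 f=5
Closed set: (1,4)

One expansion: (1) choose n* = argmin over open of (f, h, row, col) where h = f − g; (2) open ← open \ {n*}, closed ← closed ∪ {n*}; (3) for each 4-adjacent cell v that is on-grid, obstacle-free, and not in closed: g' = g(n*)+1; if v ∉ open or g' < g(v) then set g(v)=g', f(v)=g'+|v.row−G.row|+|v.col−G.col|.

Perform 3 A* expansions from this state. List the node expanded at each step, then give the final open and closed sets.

step 1: expand (1,3) (f=5, h=4) → closed; open now [(0,3) g=2 f=7, (0,4) g=1 f=7, (1,2) g=2 f=5, (1,5) g=1 f=7, (2,3) g=2 f=5, (2,4) g=1 f=5]
step 2: expand (1,2) (f=5, h=3) → closed; open now [(0,2) g=3 f=7, (0,3) g=2 f=7, (0,4) g=1 f=7, (1,1) g=3 f=5, (1,5) g=1 f=7, (2,3) g=2 f=5, (2,4) g=1 f=5]
step 3: expand (1,1) (f=5, h=2) → closed; open now [(0,2) g=3 f=7, (0,3) g=2 f=7, (0,4) g=1 f=7, (1,0) g=4 f=5, (1,5) g=1 f=7, (2,1) g=4 f=5, (2,3) g=2 f=5, (2,4) g=1 f=5]

order=[(1,3) → (1,2) → (1,1)]; open=[(0,2) g=3 f=7, (0,3) g=2 f=7, (0,4) g=1 f=7, (1,0) g=4 f=5, (1,5) g=1 f=7, (2,1) g=4 f=5, (2,3) g=2 f=5, (2,4) g=1 f=5]; closed=[(1,1), (1,2), (1,3), (1,4)]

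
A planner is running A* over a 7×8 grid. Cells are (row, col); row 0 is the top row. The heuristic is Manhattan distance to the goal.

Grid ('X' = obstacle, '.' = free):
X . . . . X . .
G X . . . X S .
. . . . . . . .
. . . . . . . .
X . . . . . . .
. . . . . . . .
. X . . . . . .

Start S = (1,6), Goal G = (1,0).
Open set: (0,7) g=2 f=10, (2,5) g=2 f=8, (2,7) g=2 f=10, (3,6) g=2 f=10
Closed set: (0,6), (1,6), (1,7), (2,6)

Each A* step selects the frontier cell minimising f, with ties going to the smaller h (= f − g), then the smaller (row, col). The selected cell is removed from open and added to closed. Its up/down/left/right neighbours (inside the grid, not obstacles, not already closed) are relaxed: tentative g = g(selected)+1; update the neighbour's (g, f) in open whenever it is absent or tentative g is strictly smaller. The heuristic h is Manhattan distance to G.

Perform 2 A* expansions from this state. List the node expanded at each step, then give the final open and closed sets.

step 1: expand (2,5) (f=8, h=6) → closed; open now [(0,7) g=2 f=10, (2,4) g=3 f=8, (2,7) g=2 f=10, (3,5) g=3 f=10, (3,6) g=2 f=10]
step 2: expand (2,4) (f=8, h=5) → closed; open now [(0,7) g=2 f=10, (1,4) g=4 f=8, (2,3) g=4 f=8, (2,7) g=2 f=10, (3,4) g=4 f=10, (3,5) g=3 f=10, (3,6) g=2 f=10]

order=[(2,5) → (2,4)]; open=[(0,7) g=2 f=10, (1,4) g=4 f=8, (2,3) g=4 f=8, (2,7) g=2 f=10, (3,4) g=4 f=10, (3,5) g=3 f=10, (3,6) g=2 f=10]; closed=[(0,6), (1,6), (1,7), (2,4), (2,5), (2,6)]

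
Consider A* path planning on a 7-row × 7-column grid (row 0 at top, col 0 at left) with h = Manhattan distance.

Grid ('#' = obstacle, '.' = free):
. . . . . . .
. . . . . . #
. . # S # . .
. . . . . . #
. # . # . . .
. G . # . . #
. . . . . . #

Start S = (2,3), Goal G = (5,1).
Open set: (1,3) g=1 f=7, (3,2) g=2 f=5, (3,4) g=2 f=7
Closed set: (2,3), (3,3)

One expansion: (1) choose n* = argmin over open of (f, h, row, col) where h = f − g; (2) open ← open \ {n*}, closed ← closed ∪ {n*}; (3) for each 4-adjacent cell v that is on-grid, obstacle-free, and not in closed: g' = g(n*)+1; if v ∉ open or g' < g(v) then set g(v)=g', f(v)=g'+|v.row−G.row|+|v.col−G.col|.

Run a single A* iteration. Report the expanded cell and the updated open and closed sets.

expanded=(3,2); open=[(1,3) g=1 f=7, (3,1) g=3 f=5, (3,4) g=2 f=7, (4,2) g=3 f=5]; closed=[(2,3), (3,2), (3,3)]

step 1: expand (3,2) (f=5, h=3) → closed; open now [(1,3) g=1 f=7, (3,1) g=3 f=5, (3,4) g=2 f=7, (4,2) g=3 f=5]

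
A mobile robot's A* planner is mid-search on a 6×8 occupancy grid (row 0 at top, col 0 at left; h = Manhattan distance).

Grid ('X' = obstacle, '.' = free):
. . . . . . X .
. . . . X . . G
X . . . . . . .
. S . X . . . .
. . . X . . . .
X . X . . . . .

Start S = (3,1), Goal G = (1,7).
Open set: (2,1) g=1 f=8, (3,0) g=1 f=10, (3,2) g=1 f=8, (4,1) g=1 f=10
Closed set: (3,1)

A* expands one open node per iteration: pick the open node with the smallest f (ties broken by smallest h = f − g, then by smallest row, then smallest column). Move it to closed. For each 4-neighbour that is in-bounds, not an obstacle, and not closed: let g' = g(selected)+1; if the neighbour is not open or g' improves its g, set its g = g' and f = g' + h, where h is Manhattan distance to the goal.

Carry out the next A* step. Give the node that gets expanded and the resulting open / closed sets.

expanded=(2,1); open=[(1,1) g=2 f=8, (2,2) g=2 f=8, (3,0) g=1 f=10, (3,2) g=1 f=8, (4,1) g=1 f=10]; closed=[(2,1), (3,1)]

step 1: expand (2,1) (f=8, h=7) → closed; open now [(1,1) g=2 f=8, (2,2) g=2 f=8, (3,0) g=1 f=10, (3,2) g=1 f=8, (4,1) g=1 f=10]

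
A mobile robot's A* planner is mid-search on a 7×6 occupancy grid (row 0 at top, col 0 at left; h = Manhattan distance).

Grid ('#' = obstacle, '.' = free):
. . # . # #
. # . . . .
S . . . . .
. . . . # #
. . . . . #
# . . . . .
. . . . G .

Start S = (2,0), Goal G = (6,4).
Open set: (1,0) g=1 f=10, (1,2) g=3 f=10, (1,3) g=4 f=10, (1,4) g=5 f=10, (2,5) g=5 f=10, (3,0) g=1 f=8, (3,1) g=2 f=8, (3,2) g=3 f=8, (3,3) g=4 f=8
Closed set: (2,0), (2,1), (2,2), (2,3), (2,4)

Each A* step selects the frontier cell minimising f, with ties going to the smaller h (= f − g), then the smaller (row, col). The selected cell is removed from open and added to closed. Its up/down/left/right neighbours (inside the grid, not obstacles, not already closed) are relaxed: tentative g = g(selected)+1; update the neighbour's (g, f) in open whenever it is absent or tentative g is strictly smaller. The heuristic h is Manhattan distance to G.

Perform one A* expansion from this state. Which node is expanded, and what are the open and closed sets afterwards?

step 1: expand (3,3) (f=8, h=4) → closed; open now [(1,0) g=1 f=10, (1,2) g=3 f=10, (1,3) g=4 f=10, (1,4) g=5 f=10, (2,5) g=5 f=10, (3,0) g=1 f=8, (3,1) g=2 f=8, (3,2) g=3 f=8, (4,3) g=5 f=8]

expanded=(3,3); open=[(1,0) g=1 f=10, (1,2) g=3 f=10, (1,3) g=4 f=10, (1,4) g=5 f=10, (2,5) g=5 f=10, (3,0) g=1 f=8, (3,1) g=2 f=8, (3,2) g=3 f=8, (4,3) g=5 f=8]; closed=[(2,0), (2,1), (2,2), (2,3), (2,4), (3,3)]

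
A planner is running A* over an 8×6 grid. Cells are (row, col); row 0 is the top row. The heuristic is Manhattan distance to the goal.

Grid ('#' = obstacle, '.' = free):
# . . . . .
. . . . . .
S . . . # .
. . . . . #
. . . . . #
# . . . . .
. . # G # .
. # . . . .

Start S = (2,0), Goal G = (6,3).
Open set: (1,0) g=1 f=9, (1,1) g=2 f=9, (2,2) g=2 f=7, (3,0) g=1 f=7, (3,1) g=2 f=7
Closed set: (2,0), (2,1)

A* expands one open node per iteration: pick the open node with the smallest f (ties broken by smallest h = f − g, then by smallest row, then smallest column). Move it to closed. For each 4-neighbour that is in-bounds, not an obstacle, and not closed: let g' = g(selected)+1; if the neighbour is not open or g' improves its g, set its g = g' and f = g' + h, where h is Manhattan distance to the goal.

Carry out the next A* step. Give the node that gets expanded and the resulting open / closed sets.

step 1: expand (2,2) (f=7, h=5) → closed; open now [(1,0) g=1 f=9, (1,1) g=2 f=9, (1,2) g=3 f=9, (2,3) g=3 f=7, (3,0) g=1 f=7, (3,1) g=2 f=7, (3,2) g=3 f=7]

expanded=(2,2); open=[(1,0) g=1 f=9, (1,1) g=2 f=9, (1,2) g=3 f=9, (2,3) g=3 f=7, (3,0) g=1 f=7, (3,1) g=2 f=7, (3,2) g=3 f=7]; closed=[(2,0), (2,1), (2,2)]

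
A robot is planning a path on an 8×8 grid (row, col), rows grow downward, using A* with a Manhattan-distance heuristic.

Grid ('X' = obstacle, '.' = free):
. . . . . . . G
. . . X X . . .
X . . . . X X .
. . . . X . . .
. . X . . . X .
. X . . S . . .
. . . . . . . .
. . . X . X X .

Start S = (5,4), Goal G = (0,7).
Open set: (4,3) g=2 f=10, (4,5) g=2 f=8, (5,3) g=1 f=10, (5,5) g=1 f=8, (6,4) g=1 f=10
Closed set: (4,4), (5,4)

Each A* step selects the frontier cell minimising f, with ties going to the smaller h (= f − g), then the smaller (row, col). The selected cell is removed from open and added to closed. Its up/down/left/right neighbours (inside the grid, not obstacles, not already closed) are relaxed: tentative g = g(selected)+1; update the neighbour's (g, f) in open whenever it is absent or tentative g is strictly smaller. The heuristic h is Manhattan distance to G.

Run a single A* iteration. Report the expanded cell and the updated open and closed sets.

expanded=(4,5); open=[(3,5) g=3 f=8, (4,3) g=2 f=10, (5,3) g=1 f=10, (5,5) g=1 f=8, (6,4) g=1 f=10]; closed=[(4,4), (4,5), (5,4)]

step 1: expand (4,5) (f=8, h=6) → closed; open now [(3,5) g=3 f=8, (4,3) g=2 f=10, (5,3) g=1 f=10, (5,5) g=1 f=8, (6,4) g=1 f=10]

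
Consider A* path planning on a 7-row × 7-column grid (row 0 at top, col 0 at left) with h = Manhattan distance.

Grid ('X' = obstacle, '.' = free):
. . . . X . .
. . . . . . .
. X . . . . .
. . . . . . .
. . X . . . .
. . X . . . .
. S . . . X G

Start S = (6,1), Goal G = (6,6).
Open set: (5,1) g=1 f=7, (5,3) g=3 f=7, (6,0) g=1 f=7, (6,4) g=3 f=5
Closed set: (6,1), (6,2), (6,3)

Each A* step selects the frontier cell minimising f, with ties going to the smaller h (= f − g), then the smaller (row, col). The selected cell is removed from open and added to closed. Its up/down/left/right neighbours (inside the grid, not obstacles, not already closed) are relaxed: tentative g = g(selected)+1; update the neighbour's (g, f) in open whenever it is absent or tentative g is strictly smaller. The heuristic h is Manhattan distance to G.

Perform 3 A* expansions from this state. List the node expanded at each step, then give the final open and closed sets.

step 1: expand (6,4) (f=5, h=2) → closed; open now [(5,1) g=1 f=7, (5,3) g=3 f=7, (5,4) g=4 f=7, (6,0) g=1 f=7]
step 2: expand (5,4) (f=7, h=3) → closed; open now [(4,4) g=5 f=9, (5,1) g=1 f=7, (5,3) g=3 f=7, (5,5) g=5 f=7, (6,0) g=1 f=7]
step 3: expand (5,5) (f=7, h=2) → closed; open now [(4,4) g=5 f=9, (4,5) g=6 f=9, (5,1) g=1 f=7, (5,3) g=3 f=7, (5,6) g=6 f=7, (6,0) g=1 f=7]

order=[(6,4) → (5,4) → (5,5)]; open=[(4,4) g=5 f=9, (4,5) g=6 f=9, (5,1) g=1 f=7, (5,3) g=3 f=7, (5,6) g=6 f=7, (6,0) g=1 f=7]; closed=[(5,4), (5,5), (6,1), (6,2), (6,3), (6,4)]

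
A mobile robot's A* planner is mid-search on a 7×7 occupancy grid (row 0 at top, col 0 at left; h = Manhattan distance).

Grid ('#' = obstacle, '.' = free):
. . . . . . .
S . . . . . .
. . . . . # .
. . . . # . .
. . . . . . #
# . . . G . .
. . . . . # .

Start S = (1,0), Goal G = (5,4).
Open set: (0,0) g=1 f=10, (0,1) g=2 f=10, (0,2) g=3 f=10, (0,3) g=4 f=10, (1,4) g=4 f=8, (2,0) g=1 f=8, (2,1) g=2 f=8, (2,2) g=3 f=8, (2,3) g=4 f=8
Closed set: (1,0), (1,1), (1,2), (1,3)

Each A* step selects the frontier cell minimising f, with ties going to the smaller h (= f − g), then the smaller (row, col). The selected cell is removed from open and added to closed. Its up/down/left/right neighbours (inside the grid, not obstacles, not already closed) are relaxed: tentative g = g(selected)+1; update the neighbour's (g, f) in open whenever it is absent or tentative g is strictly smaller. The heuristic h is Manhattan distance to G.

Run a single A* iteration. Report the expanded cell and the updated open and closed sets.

step 1: expand (1,4) (f=8, h=4) → closed; open now [(0,0) g=1 f=10, (0,1) g=2 f=10, (0,2) g=3 f=10, (0,3) g=4 f=10, (0,4) g=5 f=10, (1,5) g=5 f=10, (2,0) g=1 f=8, (2,1) g=2 f=8, (2,2) g=3 f=8, (2,3) g=4 f=8, (2,4) g=5 f=8]

expanded=(1,4); open=[(0,0) g=1 f=10, (0,1) g=2 f=10, (0,2) g=3 f=10, (0,3) g=4 f=10, (0,4) g=5 f=10, (1,5) g=5 f=10, (2,0) g=1 f=8, (2,1) g=2 f=8, (2,2) g=3 f=8, (2,3) g=4 f=8, (2,4) g=5 f=8]; closed=[(1,0), (1,1), (1,2), (1,3), (1,4)]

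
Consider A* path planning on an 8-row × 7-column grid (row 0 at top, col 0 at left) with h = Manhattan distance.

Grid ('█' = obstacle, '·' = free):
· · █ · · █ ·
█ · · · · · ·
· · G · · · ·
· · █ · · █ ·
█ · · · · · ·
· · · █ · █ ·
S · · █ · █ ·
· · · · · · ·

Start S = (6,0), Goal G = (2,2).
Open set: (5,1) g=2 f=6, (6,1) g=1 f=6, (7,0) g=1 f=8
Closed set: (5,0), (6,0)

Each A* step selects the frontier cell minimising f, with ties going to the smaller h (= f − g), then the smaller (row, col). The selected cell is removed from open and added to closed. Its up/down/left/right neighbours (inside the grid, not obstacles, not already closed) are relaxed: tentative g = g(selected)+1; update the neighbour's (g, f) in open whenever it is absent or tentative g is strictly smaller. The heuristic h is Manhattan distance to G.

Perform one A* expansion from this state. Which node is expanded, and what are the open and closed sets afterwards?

step 1: expand (5,1) (f=6, h=4) → closed; open now [(4,1) g=3 f=6, (5,2) g=3 f=6, (6,1) g=1 f=6, (7,0) g=1 f=8]

expanded=(5,1); open=[(4,1) g=3 f=6, (5,2) g=3 f=6, (6,1) g=1 f=6, (7,0) g=1 f=8]; closed=[(5,0), (5,1), (6,0)]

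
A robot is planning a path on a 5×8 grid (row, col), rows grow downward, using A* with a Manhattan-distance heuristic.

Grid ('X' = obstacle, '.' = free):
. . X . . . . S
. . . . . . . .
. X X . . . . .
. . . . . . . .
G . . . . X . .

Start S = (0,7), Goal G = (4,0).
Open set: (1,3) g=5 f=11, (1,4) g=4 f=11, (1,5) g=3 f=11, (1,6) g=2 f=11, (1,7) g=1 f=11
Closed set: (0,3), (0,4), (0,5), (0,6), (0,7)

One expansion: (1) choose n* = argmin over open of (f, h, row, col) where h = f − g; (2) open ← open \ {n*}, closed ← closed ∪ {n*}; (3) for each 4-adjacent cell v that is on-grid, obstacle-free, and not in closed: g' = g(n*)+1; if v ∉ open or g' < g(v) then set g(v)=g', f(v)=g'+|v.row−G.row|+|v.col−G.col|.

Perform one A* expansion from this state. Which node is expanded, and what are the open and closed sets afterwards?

expanded=(1,3); open=[(1,2) g=6 f=11, (1,4) g=4 f=11, (1,5) g=3 f=11, (1,6) g=2 f=11, (1,7) g=1 f=11, (2,3) g=6 f=11]; closed=[(0,3), (0,4), (0,5), (0,6), (0,7), (1,3)]

step 1: expand (1,3) (f=11, h=6) → closed; open now [(1,2) g=6 f=11, (1,4) g=4 f=11, (1,5) g=3 f=11, (1,6) g=2 f=11, (1,7) g=1 f=11, (2,3) g=6 f=11]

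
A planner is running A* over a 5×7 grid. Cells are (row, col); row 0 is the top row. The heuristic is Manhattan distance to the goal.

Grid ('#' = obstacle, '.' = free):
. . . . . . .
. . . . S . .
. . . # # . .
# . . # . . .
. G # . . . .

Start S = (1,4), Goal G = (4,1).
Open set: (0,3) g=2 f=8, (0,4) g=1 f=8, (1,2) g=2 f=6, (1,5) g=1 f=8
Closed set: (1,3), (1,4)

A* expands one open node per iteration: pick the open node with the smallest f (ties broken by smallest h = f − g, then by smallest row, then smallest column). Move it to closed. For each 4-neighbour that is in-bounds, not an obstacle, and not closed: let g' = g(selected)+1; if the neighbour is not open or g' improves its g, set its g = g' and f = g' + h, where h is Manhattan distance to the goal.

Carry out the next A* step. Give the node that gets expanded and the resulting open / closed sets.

step 1: expand (1,2) (f=6, h=4) → closed; open now [(0,2) g=3 f=8, (0,3) g=2 f=8, (0,4) g=1 f=8, (1,1) g=3 f=6, (1,5) g=1 f=8, (2,2) g=3 f=6]

expanded=(1,2); open=[(0,2) g=3 f=8, (0,3) g=2 f=8, (0,4) g=1 f=8, (1,1) g=3 f=6, (1,5) g=1 f=8, (2,2) g=3 f=6]; closed=[(1,2), (1,3), (1,4)]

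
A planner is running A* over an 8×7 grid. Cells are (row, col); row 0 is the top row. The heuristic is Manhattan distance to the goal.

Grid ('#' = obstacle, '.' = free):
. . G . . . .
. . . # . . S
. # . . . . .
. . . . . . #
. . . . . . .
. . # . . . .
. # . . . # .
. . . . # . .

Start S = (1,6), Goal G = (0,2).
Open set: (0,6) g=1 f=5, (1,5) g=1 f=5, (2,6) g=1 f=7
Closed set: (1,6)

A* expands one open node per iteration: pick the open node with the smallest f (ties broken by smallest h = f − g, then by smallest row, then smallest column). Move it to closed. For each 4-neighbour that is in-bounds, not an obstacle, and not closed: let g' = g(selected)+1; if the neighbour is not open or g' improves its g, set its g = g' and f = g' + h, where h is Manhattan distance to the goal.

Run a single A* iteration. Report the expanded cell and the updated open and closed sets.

step 1: expand (0,6) (f=5, h=4) → closed; open now [(0,5) g=2 f=5, (1,5) g=1 f=5, (2,6) g=1 f=7]

expanded=(0,6); open=[(0,5) g=2 f=5, (1,5) g=1 f=5, (2,6) g=1 f=7]; closed=[(0,6), (1,6)]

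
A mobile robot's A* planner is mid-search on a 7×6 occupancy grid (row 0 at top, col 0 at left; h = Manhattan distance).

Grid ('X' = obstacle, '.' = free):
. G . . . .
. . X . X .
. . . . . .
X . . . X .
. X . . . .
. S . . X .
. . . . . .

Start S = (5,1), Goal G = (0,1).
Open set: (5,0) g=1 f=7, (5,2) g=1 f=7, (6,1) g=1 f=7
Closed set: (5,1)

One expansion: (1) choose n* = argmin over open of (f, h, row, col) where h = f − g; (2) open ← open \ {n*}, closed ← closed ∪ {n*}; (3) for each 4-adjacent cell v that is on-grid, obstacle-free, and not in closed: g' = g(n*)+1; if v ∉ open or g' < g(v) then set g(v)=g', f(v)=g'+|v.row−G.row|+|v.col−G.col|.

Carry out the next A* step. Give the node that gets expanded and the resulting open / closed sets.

step 1: expand (5,0) (f=7, h=6) → closed; open now [(4,0) g=2 f=7, (5,2) g=1 f=7, (6,0) g=2 f=9, (6,1) g=1 f=7]

expanded=(5,0); open=[(4,0) g=2 f=7, (5,2) g=1 f=7, (6,0) g=2 f=9, (6,1) g=1 f=7]; closed=[(5,0), (5,1)]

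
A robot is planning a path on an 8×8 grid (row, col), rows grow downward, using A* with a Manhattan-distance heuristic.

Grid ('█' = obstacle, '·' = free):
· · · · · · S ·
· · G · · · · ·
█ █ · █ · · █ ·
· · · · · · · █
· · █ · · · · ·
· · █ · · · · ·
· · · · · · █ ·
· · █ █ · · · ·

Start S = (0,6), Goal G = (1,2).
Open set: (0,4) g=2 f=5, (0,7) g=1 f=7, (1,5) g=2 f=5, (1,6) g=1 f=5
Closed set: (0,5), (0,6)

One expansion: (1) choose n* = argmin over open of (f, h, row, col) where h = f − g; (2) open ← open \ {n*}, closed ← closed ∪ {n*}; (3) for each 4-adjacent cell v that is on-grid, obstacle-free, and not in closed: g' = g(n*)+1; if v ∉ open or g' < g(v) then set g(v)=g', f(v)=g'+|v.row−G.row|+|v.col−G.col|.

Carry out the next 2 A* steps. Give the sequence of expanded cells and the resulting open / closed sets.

step 1: expand (0,4) (f=5, h=3) → closed; open now [(0,3) g=3 f=5, (0,7) g=1 f=7, (1,4) g=3 f=5, (1,5) g=2 f=5, (1,6) g=1 f=5]
step 2: expand (0,3) (f=5, h=2) → closed; open now [(0,2) g=4 f=5, (0,7) g=1 f=7, (1,3) g=4 f=5, (1,4) g=3 f=5, (1,5) g=2 f=5, (1,6) g=1 f=5]

order=[(0,4) → (0,3)]; open=[(0,2) g=4 f=5, (0,7) g=1 f=7, (1,3) g=4 f=5, (1,4) g=3 f=5, (1,5) g=2 f=5, (1,6) g=1 f=5]; closed=[(0,3), (0,4), (0,5), (0,6)]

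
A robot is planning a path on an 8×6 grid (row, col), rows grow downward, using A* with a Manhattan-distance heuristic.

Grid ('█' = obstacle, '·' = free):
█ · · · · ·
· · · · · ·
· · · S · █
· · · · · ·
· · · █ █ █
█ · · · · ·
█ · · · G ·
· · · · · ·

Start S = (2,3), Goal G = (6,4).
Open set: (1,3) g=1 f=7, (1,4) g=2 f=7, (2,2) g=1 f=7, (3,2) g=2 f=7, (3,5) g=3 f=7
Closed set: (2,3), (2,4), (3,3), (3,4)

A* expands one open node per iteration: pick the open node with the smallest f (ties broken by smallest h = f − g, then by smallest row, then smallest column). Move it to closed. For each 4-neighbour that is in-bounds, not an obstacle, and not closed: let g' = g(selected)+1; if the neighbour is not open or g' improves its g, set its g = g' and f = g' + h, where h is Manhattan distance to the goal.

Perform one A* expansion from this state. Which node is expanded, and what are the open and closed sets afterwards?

step 1: expand (3,5) (f=7, h=4) → closed; open now [(1,3) g=1 f=7, (1,4) g=2 f=7, (2,2) g=1 f=7, (3,2) g=2 f=7]

expanded=(3,5); open=[(1,3) g=1 f=7, (1,4) g=2 f=7, (2,2) g=1 f=7, (3,2) g=2 f=7]; closed=[(2,3), (2,4), (3,3), (3,4), (3,5)]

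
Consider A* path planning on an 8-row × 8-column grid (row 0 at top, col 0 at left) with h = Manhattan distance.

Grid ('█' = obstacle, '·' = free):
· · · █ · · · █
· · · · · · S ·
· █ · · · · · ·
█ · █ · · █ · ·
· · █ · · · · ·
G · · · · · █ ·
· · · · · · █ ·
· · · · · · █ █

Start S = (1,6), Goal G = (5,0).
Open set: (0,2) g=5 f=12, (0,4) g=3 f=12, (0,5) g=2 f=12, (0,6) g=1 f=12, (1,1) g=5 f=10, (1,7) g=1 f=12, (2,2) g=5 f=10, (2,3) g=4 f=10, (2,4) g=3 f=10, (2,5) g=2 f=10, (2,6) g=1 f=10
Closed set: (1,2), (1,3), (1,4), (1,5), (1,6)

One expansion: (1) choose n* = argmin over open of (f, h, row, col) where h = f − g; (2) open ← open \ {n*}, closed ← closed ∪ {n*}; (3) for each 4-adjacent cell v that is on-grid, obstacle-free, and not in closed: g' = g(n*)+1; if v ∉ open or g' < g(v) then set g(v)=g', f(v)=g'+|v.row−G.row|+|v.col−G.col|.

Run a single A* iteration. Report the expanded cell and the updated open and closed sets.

expanded=(1,1); open=[(0,1) g=6 f=12, (0,2) g=5 f=12, (0,4) g=3 f=12, (0,5) g=2 f=12, (0,6) g=1 f=12, (1,0) g=6 f=10, (1,7) g=1 f=12, (2,2) g=5 f=10, (2,3) g=4 f=10, (2,4) g=3 f=10, (2,5) g=2 f=10, (2,6) g=1 f=10]; closed=[(1,1), (1,2), (1,3), (1,4), (1,5), (1,6)]

step 1: expand (1,1) (f=10, h=5) → closed; open now [(0,1) g=6 f=12, (0,2) g=5 f=12, (0,4) g=3 f=12, (0,5) g=2 f=12, (0,6) g=1 f=12, (1,0) g=6 f=10, (1,7) g=1 f=12, (2,2) g=5 f=10, (2,3) g=4 f=10, (2,4) g=3 f=10, (2,5) g=2 f=10, (2,6) g=1 f=10]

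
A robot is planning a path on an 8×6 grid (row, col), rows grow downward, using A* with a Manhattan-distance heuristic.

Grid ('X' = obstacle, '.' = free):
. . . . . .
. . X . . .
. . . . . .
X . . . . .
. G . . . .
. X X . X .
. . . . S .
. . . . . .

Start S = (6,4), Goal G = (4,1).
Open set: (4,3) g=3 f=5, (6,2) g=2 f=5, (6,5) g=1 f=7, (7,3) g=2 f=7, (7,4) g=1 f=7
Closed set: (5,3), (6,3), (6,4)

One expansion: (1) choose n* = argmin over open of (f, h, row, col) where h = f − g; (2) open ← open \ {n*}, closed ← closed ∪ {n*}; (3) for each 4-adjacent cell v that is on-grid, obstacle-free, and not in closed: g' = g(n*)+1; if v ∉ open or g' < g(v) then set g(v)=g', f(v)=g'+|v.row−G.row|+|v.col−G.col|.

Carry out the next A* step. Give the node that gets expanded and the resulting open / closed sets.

step 1: expand (4,3) (f=5, h=2) → closed; open now [(3,3) g=4 f=7, (4,2) g=4 f=5, (4,4) g=4 f=7, (6,2) g=2 f=5, (6,5) g=1 f=7, (7,3) g=2 f=7, (7,4) g=1 f=7]

expanded=(4,3); open=[(3,3) g=4 f=7, (4,2) g=4 f=5, (4,4) g=4 f=7, (6,2) g=2 f=5, (6,5) g=1 f=7, (7,3) g=2 f=7, (7,4) g=1 f=7]; closed=[(4,3), (5,3), (6,3), (6,4)]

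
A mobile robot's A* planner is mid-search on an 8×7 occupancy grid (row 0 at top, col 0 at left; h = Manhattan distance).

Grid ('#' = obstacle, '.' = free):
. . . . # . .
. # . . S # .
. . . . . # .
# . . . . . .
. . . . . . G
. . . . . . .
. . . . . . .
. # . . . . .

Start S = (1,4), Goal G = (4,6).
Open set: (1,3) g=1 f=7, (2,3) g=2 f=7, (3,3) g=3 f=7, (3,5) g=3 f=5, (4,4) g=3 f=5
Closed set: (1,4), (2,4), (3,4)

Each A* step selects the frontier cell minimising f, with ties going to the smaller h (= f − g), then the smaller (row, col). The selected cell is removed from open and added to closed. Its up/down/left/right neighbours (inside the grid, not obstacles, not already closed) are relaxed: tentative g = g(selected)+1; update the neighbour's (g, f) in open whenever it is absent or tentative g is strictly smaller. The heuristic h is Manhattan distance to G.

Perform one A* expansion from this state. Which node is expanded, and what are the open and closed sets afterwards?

step 1: expand (3,5) (f=5, h=2) → closed; open now [(1,3) g=1 f=7, (2,3) g=2 f=7, (3,3) g=3 f=7, (3,6) g=4 f=5, (4,4) g=3 f=5, (4,5) g=4 f=5]

expanded=(3,5); open=[(1,3) g=1 f=7, (2,3) g=2 f=7, (3,3) g=3 f=7, (3,6) g=4 f=5, (4,4) g=3 f=5, (4,5) g=4 f=5]; closed=[(1,4), (2,4), (3,4), (3,5)]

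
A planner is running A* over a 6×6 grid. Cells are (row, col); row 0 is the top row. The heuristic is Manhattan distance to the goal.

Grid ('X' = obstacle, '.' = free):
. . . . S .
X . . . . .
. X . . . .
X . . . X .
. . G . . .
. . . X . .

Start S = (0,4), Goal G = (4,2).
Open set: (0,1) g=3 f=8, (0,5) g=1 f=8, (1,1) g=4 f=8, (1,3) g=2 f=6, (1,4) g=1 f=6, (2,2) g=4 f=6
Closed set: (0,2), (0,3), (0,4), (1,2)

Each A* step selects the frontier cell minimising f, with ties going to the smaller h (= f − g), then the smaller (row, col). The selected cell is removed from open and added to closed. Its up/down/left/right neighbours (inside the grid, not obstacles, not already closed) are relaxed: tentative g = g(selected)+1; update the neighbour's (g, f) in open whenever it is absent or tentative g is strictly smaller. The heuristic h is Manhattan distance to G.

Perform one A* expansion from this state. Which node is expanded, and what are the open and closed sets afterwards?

expanded=(2,2); open=[(0,1) g=3 f=8, (0,5) g=1 f=8, (1,1) g=4 f=8, (1,3) g=2 f=6, (1,4) g=1 f=6, (2,3) g=5 f=8, (3,2) g=5 f=6]; closed=[(0,2), (0,3), (0,4), (1,2), (2,2)]

step 1: expand (2,2) (f=6, h=2) → closed; open now [(0,1) g=3 f=8, (0,5) g=1 f=8, (1,1) g=4 f=8, (1,3) g=2 f=6, (1,4) g=1 f=6, (2,3) g=5 f=8, (3,2) g=5 f=6]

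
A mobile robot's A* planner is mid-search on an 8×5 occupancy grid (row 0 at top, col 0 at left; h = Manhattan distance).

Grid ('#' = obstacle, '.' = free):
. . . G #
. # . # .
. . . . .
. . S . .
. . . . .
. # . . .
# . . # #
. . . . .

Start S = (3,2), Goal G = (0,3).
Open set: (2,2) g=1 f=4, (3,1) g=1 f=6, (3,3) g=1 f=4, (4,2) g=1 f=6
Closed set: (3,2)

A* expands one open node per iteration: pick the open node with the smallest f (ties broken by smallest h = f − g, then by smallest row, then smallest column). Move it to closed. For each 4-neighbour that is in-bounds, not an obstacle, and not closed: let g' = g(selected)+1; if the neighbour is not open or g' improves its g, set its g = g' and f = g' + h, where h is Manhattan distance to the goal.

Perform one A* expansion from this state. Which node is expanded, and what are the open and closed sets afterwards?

step 1: expand (2,2) (f=4, h=3) → closed; open now [(1,2) g=2 f=4, (2,1) g=2 f=6, (2,3) g=2 f=4, (3,1) g=1 f=6, (3,3) g=1 f=4, (4,2) g=1 f=6]

expanded=(2,2); open=[(1,2) g=2 f=4, (2,1) g=2 f=6, (2,3) g=2 f=4, (3,1) g=1 f=6, (3,3) g=1 f=4, (4,2) g=1 f=6]; closed=[(2,2), (3,2)]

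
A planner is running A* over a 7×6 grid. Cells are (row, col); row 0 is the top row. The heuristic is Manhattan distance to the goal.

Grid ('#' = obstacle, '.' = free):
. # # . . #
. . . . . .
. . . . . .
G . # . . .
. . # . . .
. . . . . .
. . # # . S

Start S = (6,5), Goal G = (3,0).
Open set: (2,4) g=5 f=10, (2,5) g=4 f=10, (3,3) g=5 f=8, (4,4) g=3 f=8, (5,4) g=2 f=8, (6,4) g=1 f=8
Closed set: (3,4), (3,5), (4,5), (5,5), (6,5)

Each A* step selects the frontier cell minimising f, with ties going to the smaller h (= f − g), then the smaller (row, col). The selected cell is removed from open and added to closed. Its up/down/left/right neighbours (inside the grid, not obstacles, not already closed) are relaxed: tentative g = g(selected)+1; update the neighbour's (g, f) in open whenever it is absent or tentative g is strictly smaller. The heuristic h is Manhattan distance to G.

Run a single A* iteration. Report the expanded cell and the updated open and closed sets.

step 1: expand (3,3) (f=8, h=3) → closed; open now [(2,3) g=6 f=10, (2,4) g=5 f=10, (2,5) g=4 f=10, (4,3) g=6 f=10, (4,4) g=3 f=8, (5,4) g=2 f=8, (6,4) g=1 f=8]

expanded=(3,3); open=[(2,3) g=6 f=10, (2,4) g=5 f=10, (2,5) g=4 f=10, (4,3) g=6 f=10, (4,4) g=3 f=8, (5,4) g=2 f=8, (6,4) g=1 f=8]; closed=[(3,3), (3,4), (3,5), (4,5), (5,5), (6,5)]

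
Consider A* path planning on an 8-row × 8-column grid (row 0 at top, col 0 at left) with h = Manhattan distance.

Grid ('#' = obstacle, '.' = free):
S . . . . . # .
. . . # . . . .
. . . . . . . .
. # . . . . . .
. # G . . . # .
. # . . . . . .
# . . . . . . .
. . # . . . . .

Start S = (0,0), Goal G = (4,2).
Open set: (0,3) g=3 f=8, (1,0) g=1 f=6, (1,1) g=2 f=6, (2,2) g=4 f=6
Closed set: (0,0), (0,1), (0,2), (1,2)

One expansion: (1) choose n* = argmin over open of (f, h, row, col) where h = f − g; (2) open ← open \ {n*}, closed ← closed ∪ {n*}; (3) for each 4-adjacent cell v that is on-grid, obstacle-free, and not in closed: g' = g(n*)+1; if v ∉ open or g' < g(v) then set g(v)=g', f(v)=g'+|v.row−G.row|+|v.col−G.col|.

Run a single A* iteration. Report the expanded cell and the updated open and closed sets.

step 1: expand (2,2) (f=6, h=2) → closed; open now [(0,3) g=3 f=8, (1,0) g=1 f=6, (1,1) g=2 f=6, (2,1) g=5 f=8, (2,3) g=5 f=8, (3,2) g=5 f=6]

expanded=(2,2); open=[(0,3) g=3 f=8, (1,0) g=1 f=6, (1,1) g=2 f=6, (2,1) g=5 f=8, (2,3) g=5 f=8, (3,2) g=5 f=6]; closed=[(0,0), (0,1), (0,2), (1,2), (2,2)]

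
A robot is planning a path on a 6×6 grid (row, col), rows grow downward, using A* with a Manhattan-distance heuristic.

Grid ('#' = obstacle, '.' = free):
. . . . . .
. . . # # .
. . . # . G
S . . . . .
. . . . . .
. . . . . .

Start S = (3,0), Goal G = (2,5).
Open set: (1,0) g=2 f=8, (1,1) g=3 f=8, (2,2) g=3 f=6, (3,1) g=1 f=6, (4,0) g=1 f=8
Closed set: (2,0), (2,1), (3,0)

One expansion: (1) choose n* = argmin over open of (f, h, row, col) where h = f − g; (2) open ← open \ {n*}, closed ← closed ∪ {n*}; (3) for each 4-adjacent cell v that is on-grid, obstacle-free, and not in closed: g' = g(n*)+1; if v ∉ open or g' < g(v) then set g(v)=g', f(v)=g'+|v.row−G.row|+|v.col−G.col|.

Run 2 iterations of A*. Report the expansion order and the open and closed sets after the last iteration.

step 1: expand (2,2) (f=6, h=3) → closed; open now [(1,0) g=2 f=8, (1,1) g=3 f=8, (1,2) g=4 f=8, (3,1) g=1 f=6, (3,2) g=4 f=8, (4,0) g=1 f=8]
step 2: expand (3,1) (f=6, h=5) → closed; open now [(1,0) g=2 f=8, (1,1) g=3 f=8, (1,2) g=4 f=8, (3,2) g=2 f=6, (4,0) g=1 f=8, (4,1) g=2 f=8]

order=[(2,2) → (3,1)]; open=[(1,0) g=2 f=8, (1,1) g=3 f=8, (1,2) g=4 f=8, (3,2) g=2 f=6, (4,0) g=1 f=8, (4,1) g=2 f=8]; closed=[(2,0), (2,1), (2,2), (3,0), (3,1)]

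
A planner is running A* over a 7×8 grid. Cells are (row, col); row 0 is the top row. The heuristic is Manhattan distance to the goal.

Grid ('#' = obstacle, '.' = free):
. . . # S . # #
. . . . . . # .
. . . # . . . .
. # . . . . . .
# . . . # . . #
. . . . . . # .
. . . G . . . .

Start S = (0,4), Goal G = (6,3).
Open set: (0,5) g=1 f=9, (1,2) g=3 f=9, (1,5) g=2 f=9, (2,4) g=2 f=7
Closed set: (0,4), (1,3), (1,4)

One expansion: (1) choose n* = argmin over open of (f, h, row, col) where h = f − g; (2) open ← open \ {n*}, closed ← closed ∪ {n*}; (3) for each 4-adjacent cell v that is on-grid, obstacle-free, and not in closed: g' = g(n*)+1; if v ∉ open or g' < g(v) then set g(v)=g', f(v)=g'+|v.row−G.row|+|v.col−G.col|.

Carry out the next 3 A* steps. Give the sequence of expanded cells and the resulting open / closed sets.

step 1: expand (2,4) (f=7, h=5) → closed; open now [(0,5) g=1 f=9, (1,2) g=3 f=9, (1,5) g=2 f=9, (2,5) g=3 f=9, (3,4) g=3 f=7]
step 2: expand (3,4) (f=7, h=4) → closed; open now [(0,5) g=1 f=9, (1,2) g=3 f=9, (1,5) g=2 f=9, (2,5) g=3 f=9, (3,3) g=4 f=7, (3,5) g=4 f=9]
step 3: expand (3,3) (f=7, h=3) → closed; open now [(0,5) g=1 f=9, (1,2) g=3 f=9, (1,5) g=2 f=9, (2,5) g=3 f=9, (3,2) g=5 f=9, (3,5) g=4 f=9, (4,3) g=5 f=7]

order=[(2,4) → (3,4) → (3,3)]; open=[(0,5) g=1 f=9, (1,2) g=3 f=9, (1,5) g=2 f=9, (2,5) g=3 f=9, (3,2) g=5 f=9, (3,5) g=4 f=9, (4,3) g=5 f=7]; closed=[(0,4), (1,3), (1,4), (2,4), (3,3), (3,4)]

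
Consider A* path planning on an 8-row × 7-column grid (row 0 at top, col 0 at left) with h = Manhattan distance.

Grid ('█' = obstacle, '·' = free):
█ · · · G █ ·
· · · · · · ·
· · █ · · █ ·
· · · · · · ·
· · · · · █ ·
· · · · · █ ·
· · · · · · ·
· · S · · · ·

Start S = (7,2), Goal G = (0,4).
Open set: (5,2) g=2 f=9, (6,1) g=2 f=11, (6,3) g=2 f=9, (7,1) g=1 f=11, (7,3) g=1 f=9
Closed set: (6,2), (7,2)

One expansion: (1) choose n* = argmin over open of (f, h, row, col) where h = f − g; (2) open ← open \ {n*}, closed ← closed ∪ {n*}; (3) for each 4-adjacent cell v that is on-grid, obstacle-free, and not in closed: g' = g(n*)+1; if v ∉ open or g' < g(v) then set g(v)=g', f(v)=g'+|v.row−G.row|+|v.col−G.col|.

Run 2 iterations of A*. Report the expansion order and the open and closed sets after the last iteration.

step 1: expand (5,2) (f=9, h=7) → closed; open now [(4,2) g=3 f=9, (5,1) g=3 f=11, (5,3) g=3 f=9, (6,1) g=2 f=11, (6,3) g=2 f=9, (7,1) g=1 f=11, (7,3) g=1 f=9]
step 2: expand (4,2) (f=9, h=6) → closed; open now [(3,2) g=4 f=9, (4,1) g=4 f=11, (4,3) g=4 f=9, (5,1) g=3 f=11, (5,3) g=3 f=9, (6,1) g=2 f=11, (6,3) g=2 f=9, (7,1) g=1 f=11, (7,3) g=1 f=9]

order=[(5,2) → (4,2)]; open=[(3,2) g=4 f=9, (4,1) g=4 f=11, (4,3) g=4 f=9, (5,1) g=3 f=11, (5,3) g=3 f=9, (6,1) g=2 f=11, (6,3) g=2 f=9, (7,1) g=1 f=11, (7,3) g=1 f=9]; closed=[(4,2), (5,2), (6,2), (7,2)]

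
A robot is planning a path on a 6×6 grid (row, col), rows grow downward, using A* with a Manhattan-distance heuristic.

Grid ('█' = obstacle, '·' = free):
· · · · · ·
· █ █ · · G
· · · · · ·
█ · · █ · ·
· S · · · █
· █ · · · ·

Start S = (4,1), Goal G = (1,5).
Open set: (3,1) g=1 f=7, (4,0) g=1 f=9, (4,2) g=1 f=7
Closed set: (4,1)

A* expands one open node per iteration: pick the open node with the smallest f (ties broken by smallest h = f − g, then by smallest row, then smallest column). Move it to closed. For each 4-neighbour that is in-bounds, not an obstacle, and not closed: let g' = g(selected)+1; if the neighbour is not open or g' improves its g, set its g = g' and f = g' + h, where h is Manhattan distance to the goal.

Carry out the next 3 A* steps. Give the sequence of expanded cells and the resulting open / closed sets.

step 1: expand (3,1) (f=7, h=6) → closed; open now [(2,1) g=2 f=7, (3,2) g=2 f=7, (4,0) g=1 f=9, (4,2) g=1 f=7]
step 2: expand (2,1) (f=7, h=5) → closed; open now [(2,0) g=3 f=9, (2,2) g=3 f=7, (3,2) g=2 f=7, (4,0) g=1 f=9, (4,2) g=1 f=7]
step 3: expand (2,2) (f=7, h=4) → closed; open now [(2,0) g=3 f=9, (2,3) g=4 f=7, (3,2) g=2 f=7, (4,0) g=1 f=9, (4,2) g=1 f=7]

order=[(3,1) → (2,1) → (2,2)]; open=[(2,0) g=3 f=9, (2,3) g=4 f=7, (3,2) g=2 f=7, (4,0) g=1 f=9, (4,2) g=1 f=7]; closed=[(2,1), (2,2), (3,1), (4,1)]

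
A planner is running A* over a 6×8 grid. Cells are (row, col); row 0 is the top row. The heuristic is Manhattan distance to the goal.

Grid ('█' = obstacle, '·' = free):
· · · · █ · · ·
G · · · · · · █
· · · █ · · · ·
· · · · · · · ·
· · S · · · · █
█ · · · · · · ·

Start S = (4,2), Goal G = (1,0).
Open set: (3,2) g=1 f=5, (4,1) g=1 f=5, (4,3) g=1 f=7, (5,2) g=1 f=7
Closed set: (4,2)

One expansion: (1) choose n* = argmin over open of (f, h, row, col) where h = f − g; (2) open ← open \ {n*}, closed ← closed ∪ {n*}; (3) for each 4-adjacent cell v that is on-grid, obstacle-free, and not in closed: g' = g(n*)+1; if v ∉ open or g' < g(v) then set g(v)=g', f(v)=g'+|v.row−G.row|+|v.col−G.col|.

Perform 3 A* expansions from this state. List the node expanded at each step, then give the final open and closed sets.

step 1: expand (3,2) (f=5, h=4) → closed; open now [(2,2) g=2 f=5, (3,1) g=2 f=5, (3,3) g=2 f=7, (4,1) g=1 f=5, (4,3) g=1 f=7, (5,2) g=1 f=7]
step 2: expand (2,2) (f=5, h=3) → closed; open now [(1,2) g=3 f=5, (2,1) g=3 f=5, (3,1) g=2 f=5, (3,3) g=2 f=7, (4,1) g=1 f=5, (4,3) g=1 f=7, (5,2) g=1 f=7]
step 3: expand (1,2) (f=5, h=2) → closed; open now [(0,2) g=4 f=7, (1,1) g=4 f=5, (1,3) g=4 f=7, (2,1) g=3 f=5, (3,1) g=2 f=5, (3,3) g=2 f=7, (4,1) g=1 f=5, (4,3) g=1 f=7, (5,2) g=1 f=7]

order=[(3,2) → (2,2) → (1,2)]; open=[(0,2) g=4 f=7, (1,1) g=4 f=5, (1,3) g=4 f=7, (2,1) g=3 f=5, (3,1) g=2 f=5, (3,3) g=2 f=7, (4,1) g=1 f=5, (4,3) g=1 f=7, (5,2) g=1 f=7]; closed=[(1,2), (2,2), (3,2), (4,2)]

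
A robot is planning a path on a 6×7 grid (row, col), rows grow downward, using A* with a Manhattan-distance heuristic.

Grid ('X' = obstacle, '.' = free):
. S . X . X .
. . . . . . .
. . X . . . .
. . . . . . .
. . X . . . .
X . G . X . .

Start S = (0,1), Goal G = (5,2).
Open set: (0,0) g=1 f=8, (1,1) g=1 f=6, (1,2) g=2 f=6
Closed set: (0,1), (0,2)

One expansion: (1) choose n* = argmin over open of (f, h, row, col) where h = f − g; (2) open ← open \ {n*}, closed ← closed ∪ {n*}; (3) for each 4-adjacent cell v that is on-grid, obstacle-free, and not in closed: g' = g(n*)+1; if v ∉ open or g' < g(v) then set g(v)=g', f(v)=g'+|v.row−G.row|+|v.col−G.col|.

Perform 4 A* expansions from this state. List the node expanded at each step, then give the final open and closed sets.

order=[(1,2) → (1,1) → (2,1) → (3,1)]; open=[(0,0) g=1 f=8, (1,0) g=2 f=8, (1,3) g=3 f=8, (2,0) g=3 f=8, (3,0) g=4 f=8, (3,2) g=4 f=6, (4,1) g=4 f=6]; closed=[(0,1), (0,2), (1,1), (1,2), (2,1), (3,1)]

step 1: expand (1,2) (f=6, h=4) → closed; open now [(0,0) g=1 f=8, (1,1) g=1 f=6, (1,3) g=3 f=8]
step 2: expand (1,1) (f=6, h=5) → closed; open now [(0,0) g=1 f=8, (1,0) g=2 f=8, (1,3) g=3 f=8, (2,1) g=2 f=6]
step 3: expand (2,1) (f=6, h=4) → closed; open now [(0,0) g=1 f=8, (1,0) g=2 f=8, (1,3) g=3 f=8, (2,0) g=3 f=8, (3,1) g=3 f=6]
step 4: expand (3,1) (f=6, h=3) → closed; open now [(0,0) g=1 f=8, (1,0) g=2 f=8, (1,3) g=3 f=8, (2,0) g=3 f=8, (3,0) g=4 f=8, (3,2) g=4 f=6, (4,1) g=4 f=6]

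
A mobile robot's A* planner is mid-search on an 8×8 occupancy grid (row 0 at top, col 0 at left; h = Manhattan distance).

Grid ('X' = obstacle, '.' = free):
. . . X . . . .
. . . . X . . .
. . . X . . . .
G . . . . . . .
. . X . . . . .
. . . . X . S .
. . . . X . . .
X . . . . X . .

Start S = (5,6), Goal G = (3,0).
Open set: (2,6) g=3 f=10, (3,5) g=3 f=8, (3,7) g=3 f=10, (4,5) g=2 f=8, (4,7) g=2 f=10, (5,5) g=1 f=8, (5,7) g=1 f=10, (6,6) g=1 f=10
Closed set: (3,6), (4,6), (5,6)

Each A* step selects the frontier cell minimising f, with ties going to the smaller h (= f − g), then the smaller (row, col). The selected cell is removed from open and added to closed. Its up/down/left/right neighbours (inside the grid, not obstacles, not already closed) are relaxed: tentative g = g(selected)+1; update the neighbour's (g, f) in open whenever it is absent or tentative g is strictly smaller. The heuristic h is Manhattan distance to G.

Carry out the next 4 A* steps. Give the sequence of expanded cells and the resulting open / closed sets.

order=[(3,5) → (3,4) → (3,3) → (3,2)]; open=[(2,2) g=7 f=10, (2,4) g=5 f=10, (2,5) g=4 f=10, (2,6) g=3 f=10, (3,1) g=7 f=8, (3,7) g=3 f=10, (4,3) g=6 f=10, (4,4) g=5 f=10, (4,5) g=2 f=8, (4,7) g=2 f=10, (5,5) g=1 f=8, (5,7) g=1 f=10, (6,6) g=1 f=10]; closed=[(3,2), (3,3), (3,4), (3,5), (3,6), (4,6), (5,6)]

step 1: expand (3,5) (f=8, h=5) → closed; open now [(2,5) g=4 f=10, (2,6) g=3 f=10, (3,4) g=4 f=8, (3,7) g=3 f=10, (4,5) g=2 f=8, (4,7) g=2 f=10, (5,5) g=1 f=8, (5,7) g=1 f=10, (6,6) g=1 f=10]
step 2: expand (3,4) (f=8, h=4) → closed; open now [(2,4) g=5 f=10, (2,5) g=4 f=10, (2,6) g=3 f=10, (3,3) g=5 f=8, (3,7) g=3 f=10, (4,4) g=5 f=10, (4,5) g=2 f=8, (4,7) g=2 f=10, (5,5) g=1 f=8, (5,7) g=1 f=10, (6,6) g=1 f=10]
step 3: expand (3,3) (f=8, h=3) → closed; open now [(2,4) g=5 f=10, (2,5) g=4 f=10, (2,6) g=3 f=10, (3,2) g=6 f=8, (3,7) g=3 f=10, (4,3) g=6 f=10, (4,4) g=5 f=10, (4,5) g=2 f=8, (4,7) g=2 f=10, (5,5) g=1 f=8, (5,7) g=1 f=10, (6,6) g=1 f=10]
step 4: expand (3,2) (f=8, h=2) → closed; open now [(2,2) g=7 f=10, (2,4) g=5 f=10, (2,5) g=4 f=10, (2,6) g=3 f=10, (3,1) g=7 f=8, (3,7) g=3 f=10, (4,3) g=6 f=10, (4,4) g=5 f=10, (4,5) g=2 f=8, (4,7) g=2 f=10, (5,5) g=1 f=8, (5,7) g=1 f=10, (6,6) g=1 f=10]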